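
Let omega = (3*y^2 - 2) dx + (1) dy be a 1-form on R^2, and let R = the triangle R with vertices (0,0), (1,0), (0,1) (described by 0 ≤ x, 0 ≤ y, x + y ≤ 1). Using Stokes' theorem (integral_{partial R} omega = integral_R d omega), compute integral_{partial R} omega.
integral_(partial R) omega = -1

Stokes: integral_partial_R omega = integral_R d omega with d omega = (∂Q/∂x - ∂P/∂y) dx ∧ dy.
  ∂Q/∂x = 0
  ∂P/∂y = 6*y
  integrand = ∂Q/∂x - ∂P/∂y = -6*y.
Integrating over R: integral_0^1 integral_0^{1-x} (-6*y) dy dx = -1.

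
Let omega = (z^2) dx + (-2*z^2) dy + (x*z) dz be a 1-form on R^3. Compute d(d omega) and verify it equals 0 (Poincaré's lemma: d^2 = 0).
d(d omega) = 0

Step 1: d omega = sum_{i<j} (∂f_j/∂x_i - ∂f_i/∂x_j) dx_i ∧ dx_j:
  coeff of dx ∧ dy: 0
  coeff of dx ∧ dz: -z
  coeff of dy ∧ dz: 4*z
Step 2: Apply d again to each 2-form coefficient. The only possible 3-form in R^3 is dx ∧ dy ∧ dz, with coefficient
  ∂(coeff of dy∧dz)/∂x - ∂(coeff of dx∧dz)/∂y + ∂(coeff of dx∧dy)/∂z
  = ∂/∂x (4*z) - ∂/∂y (-z) + ∂/∂z (0).
Each of these terms simplifies to sums of mixed partials that cancel in pairs. The result is 0 (by equality of mixed partials for smooth functions — Schwarz / Clairaut).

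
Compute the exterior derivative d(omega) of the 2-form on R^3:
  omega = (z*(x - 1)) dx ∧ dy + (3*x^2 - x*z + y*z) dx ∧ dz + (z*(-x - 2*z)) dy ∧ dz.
d(omega) = (x - 2*z - 1) dx ∧ dy ∧ dz

For a 2-form omega = sum_{i<j} g_{ij} dx_i ∧ dx_j, the exterior derivative is
  d(omega) = sum_{i<j} d(g_{ij}) ∧ dx_i ∧ dx_j = sum_{i<j, k} (∂g_{ij}/∂x_k) dx_k ∧ dx_i ∧ dx_j.
Expand each term, using dx_k ∧ dx_i ∧ dx_j = sgn(permutation) dx_{(a)} ∧ dx_{(b)} ∧ dx_{(c)} with (a < b < c) sorted:
  d(z*(x - 1)) includes (∂/∂z)(z*(x - 1)) dz = (x - 1) dz, which multiplied by dx ∧ dy gives (x - 1) dx ∧ dy ∧ dz
  d(3*x^2 - x*z + y*z) includes (∂/∂y)(3*x^2 - x*z + y*z) dy = (z) dy, which multiplied by dx ∧ dz gives (-z) dx ∧ dy ∧ dz
  d(z*(-x - 2*z)) includes (∂/∂x)(z*(-x - 2*z)) dx = (-z) dx, which multiplied by dy ∧ dz gives (-z) dx ∧ dy ∧ dz
Collecting like 3-forms: d(omega) = (x - 2*z - 1) dx ∧ dy ∧ dz.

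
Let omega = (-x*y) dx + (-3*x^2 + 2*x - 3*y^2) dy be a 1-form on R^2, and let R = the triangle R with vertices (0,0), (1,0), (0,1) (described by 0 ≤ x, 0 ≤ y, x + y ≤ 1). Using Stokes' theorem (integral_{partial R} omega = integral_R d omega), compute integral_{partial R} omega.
integral_(partial R) omega = 1/6

Stokes: integral_partial_R omega = integral_R d omega with d omega = (∂Q/∂x - ∂P/∂y) dx ∧ dy.
  ∂Q/∂x = 2 - 6*x
  ∂P/∂y = -x
  integrand = ∂Q/∂x - ∂P/∂y = 2 - 5*x.
Integrating over R: integral_0^1 integral_0^{1-x} (2 - 5*x) dy dx = 1/6.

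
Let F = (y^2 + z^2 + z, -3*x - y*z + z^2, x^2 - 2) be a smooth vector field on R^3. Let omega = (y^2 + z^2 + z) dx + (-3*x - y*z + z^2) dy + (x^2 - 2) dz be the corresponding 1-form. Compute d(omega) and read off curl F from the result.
d(omega) = (y - 2*z) dy ∧ dz + (-2*x + 2*z + 1) dz ∧ dx + (-2*y - 3) dx ∧ dy; curl F = (y - 2*z, -2*x + 2*z + 1, -2*y - 3)

d omega = sum_{i<j} (∂f_j/∂x_i - ∂f_i/∂x_j) dx_i ∧ dx_j. Under the identification (dy ∧ dz, dz ∧ dx, dx ∧ dy) ↔ (e_x, e_y, e_z), the coefficients are exactly the components of curl F. Compute:
  ∂R/∂y - ∂Q/∂z = (0) - (-y + 2*z) = y - 2*z
  ∂P/∂z - ∂R/∂x = (2*z + 1) - (2*x) = -2*x + 2*z + 1
  ∂Q/∂x - ∂P/∂y = (-3) - (2*y) = -2*y - 3.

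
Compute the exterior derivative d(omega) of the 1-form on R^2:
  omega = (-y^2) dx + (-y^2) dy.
d(omega) = (2*y) dx ∧ dy

For a 1-form omega = sum_i f_i dx_i, the exterior derivative is
  d(omega) = sum_{i < j} (∂f_j/∂x_i - ∂f_i/∂x_j) dx_i ∧ dx_j.
  coefficient of dx ∧ dy: ∂f_2/∂x - ∂f_1/∂y = ∂(-y^2)/∂x - ∂(-y^2)/∂y = 2*y
Assembling: d(omega) = (2*y) dx ∧ dy.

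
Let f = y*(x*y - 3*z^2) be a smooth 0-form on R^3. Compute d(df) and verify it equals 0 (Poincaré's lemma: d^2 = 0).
d(df) = 0

Step 1: df = sum_i (∂f/∂x_i) dx_i = (y^2) dx + (2*x*y - 3*z^2) dy + (-6*y*z) dz.
Step 2: Apply d again. Using the 1-form formula, the coefficient of dx ∧ dy in d(df) is ∂^2 f/∂x ∂y - ∂^2 f/∂y ∂x = (2*y) - (2*y) = 0 (equality of mixed partials for smooth f).
Similarly for dx ∧ dz and dy ∧ dz — all coefficients vanish. So d(df) = 0.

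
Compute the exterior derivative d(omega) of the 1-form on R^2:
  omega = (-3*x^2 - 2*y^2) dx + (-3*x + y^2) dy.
d(omega) = (4*y - 3) dx ∧ dy

For a 1-form omega = sum_i f_i dx_i, the exterior derivative is
  d(omega) = sum_{i < j} (∂f_j/∂x_i - ∂f_i/∂x_j) dx_i ∧ dx_j.
  coefficient of dx ∧ dy: ∂f_2/∂x - ∂f_1/∂y = ∂(-3*x + y^2)/∂x - ∂(-3*x^2 - 2*y^2)/∂y = 4*y - 3
Assembling: d(omega) = (4*y - 3) dx ∧ dy.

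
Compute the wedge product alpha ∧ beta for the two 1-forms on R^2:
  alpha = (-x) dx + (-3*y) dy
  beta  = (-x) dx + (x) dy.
alpha ∧ beta = (-x*(x + 3*y)) dx ∧ dy

Distribute the wedge, using dx_i ∧ dx_j = -dx_j ∧ dx_i and dx_i ∧ dx_i = 0. For each pair (i, j) with i < j, the coefficient of dx_i ∧ dx_j in alpha ∧ beta is (alpha_i * beta_j - alpha_j * beta_i). Collecting: alpha ∧ beta = (-x*(x + 3*y)) dx ∧ dy.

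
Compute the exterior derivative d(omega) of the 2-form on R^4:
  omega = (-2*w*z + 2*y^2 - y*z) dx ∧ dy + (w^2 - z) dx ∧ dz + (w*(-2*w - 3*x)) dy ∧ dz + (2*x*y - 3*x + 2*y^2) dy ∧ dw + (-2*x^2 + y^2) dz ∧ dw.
d(omega) = (-5*w - y) dx ∧ dy ∧ dz + (2*y - 2*z - 3) dx ∧ dy ∧ dw + (2*w - 4*x) dx ∧ dz ∧ dw + (-4*w - 3*x + 2*y) dy ∧ dz ∧ dw

For a 2-form omega = sum_{i<j} g_{ij} dx_i ∧ dx_j, the exterior derivative is
  d(omega) = sum_{i<j} d(g_{ij}) ∧ dx_i ∧ dx_j = sum_{i<j, k} (∂g_{ij}/∂x_k) dx_k ∧ dx_i ∧ dx_j.
Expand each term, using dx_k ∧ dx_i ∧ dx_j = sgn(permutation) dx_{(a)} ∧ dx_{(b)} ∧ dx_{(c)} with (a < b < c) sorted:
  d(-2*w*z + 2*y^2 - y*z) includes (∂/∂z)(-2*w*z + 2*y^2 - y*z) dz = (-2*w - y) dz, which multiplied by dx ∧ dy gives (-2*w - y) dx ∧ dy ∧ dz
  d(-2*w*z + 2*y^2 - y*z) includes (∂/∂w)(-2*w*z + 2*y^2 - y*z) dw = (-2*z) dw, which multiplied by dx ∧ dy gives (-2*z) dx ∧ dy ∧ dw
  d(w^2 - z) includes (∂/∂w)(w^2 - z) dw = (2*w) dw, which multiplied by dx ∧ dz gives (2*w) dx ∧ dz ∧ dw
  d(w*(-2*w - 3*x)) includes (∂/∂x)(w*(-2*w - 3*x)) dx = (-3*w) dx, which multiplied by dy ∧ dz gives (-3*w) dx ∧ dy ∧ dz
  d(w*(-2*w - 3*x)) includes (∂/∂w)(w*(-2*w - 3*x)) dw = (-4*w - 3*x) dw, which multiplied by dy ∧ dz gives (-4*w - 3*x) dy ∧ dz ∧ dw
  d(2*x*y - 3*x + 2*y^2) includes (∂/∂x)(2*x*y - 3*x + 2*y^2) dx = (2*y - 3) dx, which multiplied by dy ∧ dw gives (2*y - 3) dx ∧ dy ∧ dw
  d(-2*x^2 + y^2) includes (∂/∂x)(-2*x^2 + y^2) dx = (-4*x) dx, which multiplied by dz ∧ dw gives (-4*x) dx ∧ dz ∧ dw
  d(-2*x^2 + y^2) includes (∂/∂y)(-2*x^2 + y^2) dy = (2*y) dy, which multiplied by dz ∧ dw gives (2*y) dy ∧ dz ∧ dw
Collecting like 3-forms: d(omega) = (-5*w - y) dx ∧ dy ∧ dz + (2*y - 2*z - 3) dx ∧ dy ∧ dw + (2*w - 4*x) dx ∧ dz ∧ dw + (-4*w - 3*x + 2*y) dy ∧ dz ∧ dw.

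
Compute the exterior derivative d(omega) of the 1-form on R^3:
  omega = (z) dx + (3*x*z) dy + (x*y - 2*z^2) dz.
d(omega) = (3*z) dx ∧ dy + (y - 1) dx ∧ dz + (-2*x) dy ∧ dz

For a 1-form omega = sum_i f_i dx_i, the exterior derivative is
  d(omega) = sum_{i < j} (∂f_j/∂x_i - ∂f_i/∂x_j) dx_i ∧ dx_j.
  coefficient of dx ∧ dy: ∂f_2/∂x - ∂f_1/∂y = ∂(3*x*z)/∂x - ∂(z)/∂y = 3*z
  coefficient of dx ∧ dz: ∂f_3/∂x - ∂f_1/∂z = ∂(x*y - 2*z^2)/∂x - ∂(z)/∂z = y - 1
  coefficient of dy ∧ dz: ∂f_3/∂y - ∂f_2/∂z = ∂(x*y - 2*z^2)/∂y - ∂(3*x*z)/∂z = -2*x
Assembling: d(omega) = (3*z) dx ∧ dy + (y - 1) dx ∧ dz + (-2*x) dy ∧ dz.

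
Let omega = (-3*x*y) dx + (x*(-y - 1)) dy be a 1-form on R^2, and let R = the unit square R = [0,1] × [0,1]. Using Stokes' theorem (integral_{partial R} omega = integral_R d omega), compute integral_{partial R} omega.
integral_(partial R) omega = 0

Stokes: integral_partial_R omega = integral_R d omega with d omega = (∂Q/∂x - ∂P/∂y) dx ∧ dy.
  ∂Q/∂x = -y - 1
  ∂P/∂y = -3*x
  integrand = ∂Q/∂x - ∂P/∂y = 3*x - y - 1.
Integrating over R: integral_0^1 integral_0^1 (3*x - y - 1) dx dy = 0.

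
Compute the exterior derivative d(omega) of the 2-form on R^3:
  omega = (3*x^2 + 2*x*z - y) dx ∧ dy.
d(omega) = (2*x) dx ∧ dy ∧ dz

For a 2-form omega = sum_{i<j} g_{ij} dx_i ∧ dx_j, the exterior derivative is
  d(omega) = sum_{i<j} d(g_{ij}) ∧ dx_i ∧ dx_j = sum_{i<j, k} (∂g_{ij}/∂x_k) dx_k ∧ dx_i ∧ dx_j.
Expand each term, using dx_k ∧ dx_i ∧ dx_j = sgn(permutation) dx_{(a)} ∧ dx_{(b)} ∧ dx_{(c)} with (a < b < c) sorted:
  d(3*x^2 + 2*x*z - y) includes (∂/∂z)(3*x^2 + 2*x*z - y) dz = (2*x) dz, which multiplied by dx ∧ dy gives (2*x) dx ∧ dy ∧ dz
Collecting like 3-forms: d(omega) = (2*x) dx ∧ dy ∧ dz.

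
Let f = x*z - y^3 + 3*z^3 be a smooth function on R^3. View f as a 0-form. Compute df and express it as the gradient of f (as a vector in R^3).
df = (z) dx + (-3*y^2) dy + (x + 9*z^2) dz; grad f = (z, -3*y^2, x + 9*z^2)

For a 0-form f, d f = (∂f/∂x) dx + (∂f/∂y) dy + (∂f/∂z) dz. The components of the vector representation are exactly the entries of grad f in Cartesian coordinates:
  ∂f/∂x = z
  ∂f/∂y = -3*y^2
  ∂f/∂z = x + 9*z^2.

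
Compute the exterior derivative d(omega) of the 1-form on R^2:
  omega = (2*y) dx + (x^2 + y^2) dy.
d(omega) = (2*x - 2) dx ∧ dy

For a 1-form omega = sum_i f_i dx_i, the exterior derivative is
  d(omega) = sum_{i < j} (∂f_j/∂x_i - ∂f_i/∂x_j) dx_i ∧ dx_j.
  coefficient of dx ∧ dy: ∂f_2/∂x - ∂f_1/∂y = ∂(x^2 + y^2)/∂x - ∂(2*y)/∂y = 2*x - 2
Assembling: d(omega) = (2*x - 2) dx ∧ dy.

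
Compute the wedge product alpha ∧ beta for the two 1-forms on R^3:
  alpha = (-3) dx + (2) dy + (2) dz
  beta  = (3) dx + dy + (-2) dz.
alpha ∧ beta = (-9) dx ∧ dy + (-6) dy ∧ dz

Distribute the wedge, using dx_i ∧ dx_j = -dx_j ∧ dx_i and dx_i ∧ dx_i = 0. For each pair (i, j) with i < j, the coefficient of dx_i ∧ dx_j in alpha ∧ beta is (alpha_i * beta_j - alpha_j * beta_i). Collecting: alpha ∧ beta = (-9) dx ∧ dy + (-6) dy ∧ dz.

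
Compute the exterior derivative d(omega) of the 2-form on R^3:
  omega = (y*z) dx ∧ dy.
d(omega) = (y) dx ∧ dy ∧ dz

For a 2-form omega = sum_{i<j} g_{ij} dx_i ∧ dx_j, the exterior derivative is
  d(omega) = sum_{i<j} d(g_{ij}) ∧ dx_i ∧ dx_j = sum_{i<j, k} (∂g_{ij}/∂x_k) dx_k ∧ dx_i ∧ dx_j.
Expand each term, using dx_k ∧ dx_i ∧ dx_j = sgn(permutation) dx_{(a)} ∧ dx_{(b)} ∧ dx_{(c)} with (a < b < c) sorted:
  d(y*z) includes (∂/∂z)(y*z) dz = (y) dz, which multiplied by dx ∧ dy gives (y) dx ∧ dy ∧ dz
Collecting like 3-forms: d(omega) = (y) dx ∧ dy ∧ dz.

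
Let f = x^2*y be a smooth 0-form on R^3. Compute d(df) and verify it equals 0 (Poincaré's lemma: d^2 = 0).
d(df) = 0

Step 1: df = sum_i (∂f/∂x_i) dx_i = (2*x*y) dx + (x^2) dy + (0) dz.
Step 2: Apply d again. Using the 1-form formula, the coefficient of dx ∧ dy in d(df) is ∂^2 f/∂x ∂y - ∂^2 f/∂y ∂x = (2*x) - (2*x) = 0 (equality of mixed partials for smooth f).
Similarly for dx ∧ dz and dy ∧ dz — all coefficients vanish. So d(df) = 0.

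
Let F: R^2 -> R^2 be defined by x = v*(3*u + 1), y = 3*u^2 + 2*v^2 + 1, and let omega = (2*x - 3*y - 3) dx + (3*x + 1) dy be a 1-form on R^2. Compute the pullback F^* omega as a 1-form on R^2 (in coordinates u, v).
F^* omega = (27*u^2*v + 18*u*v^2 + 18*u*v + 6*u - 18*v^3 + 6*v^2 - 18*v) du + (-27*u^3 + 18*u^2*v - 9*u^2 + 18*u*v^2 + 12*u*v - 18*u + 6*v^2 + 6*v - 6) dv

Using F^*(f dg) = (f ∘ F) d(g ∘ F), substitute each coordinate x_i by F_i(u, v) in f_i, and replace dx_i by d F_i = (∂F_i/∂u) du + (∂F_i/∂v) dv.
  For the x component: f_1(F) = -9*u^2 + 6*u*v - 6*v^2 + 2*v - 6; d F_1 = (3*v) du + (3*u + 1) dv
  For the y component: f_2(F) = 9*u*v + 3*v + 1; d F_2 = (6*u) du + (4*v) dv
Combining and collecting du, dv coefficients:
  coeff of du: 27*u^2*v + 18*u*v^2 + 18*u*v + 6*u - 18*v^3 + 6*v^2 - 18*v
  coeff of dv: -27*u^3 + 18*u^2*v - 9*u^2 + 18*u*v^2 + 12*u*v - 18*u + 6*v^2 + 6*v - 6
F^* omega = (27*u^2*v + 18*u*v^2 + 18*u*v + 6*u - 18*v^3 + 6*v^2 - 18*v) du + (-27*u^3 + 18*u^2*v - 9*u^2 + 18*u*v^2 + 12*u*v - 18*u + 6*v^2 + 6*v - 6) dv.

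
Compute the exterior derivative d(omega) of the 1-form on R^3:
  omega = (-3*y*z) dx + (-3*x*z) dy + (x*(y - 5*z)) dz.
d(omega) = (4*y - 5*z) dx ∧ dz + (4*x) dy ∧ dz

For a 1-form omega = sum_i f_i dx_i, the exterior derivative is
  d(omega) = sum_{i < j} (∂f_j/∂x_i - ∂f_i/∂x_j) dx_i ∧ dx_j.
  coefficient of dx ∧ dz: ∂f_3/∂x - ∂f_1/∂z = ∂(x*(y - 5*z))/∂x - ∂(-3*y*z)/∂z = 4*y - 5*z
  coefficient of dy ∧ dz: ∂f_3/∂y - ∂f_2/∂z = ∂(x*(y - 5*z))/∂y - ∂(-3*x*z)/∂z = 4*x
Assembling: d(omega) = (4*y - 5*z) dx ∧ dz + (4*x) dy ∧ dz.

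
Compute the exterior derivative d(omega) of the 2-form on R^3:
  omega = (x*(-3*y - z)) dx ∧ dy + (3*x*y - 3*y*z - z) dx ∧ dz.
d(omega) = (-4*x + 3*z) dx ∧ dy ∧ dz

For a 2-form omega = sum_{i<j} g_{ij} dx_i ∧ dx_j, the exterior derivative is
  d(omega) = sum_{i<j} d(g_{ij}) ∧ dx_i ∧ dx_j = sum_{i<j, k} (∂g_{ij}/∂x_k) dx_k ∧ dx_i ∧ dx_j.
Expand each term, using dx_k ∧ dx_i ∧ dx_j = sgn(permutation) dx_{(a)} ∧ dx_{(b)} ∧ dx_{(c)} with (a < b < c) sorted:
  d(x*(-3*y - z)) includes (∂/∂z)(x*(-3*y - z)) dz = (-x) dz, which multiplied by dx ∧ dy gives (-x) dx ∧ dy ∧ dz
  d(3*x*y - 3*y*z - z) includes (∂/∂y)(3*x*y - 3*y*z - z) dy = (3*x - 3*z) dy, which multiplied by dx ∧ dz gives (-3*x + 3*z) dx ∧ dy ∧ dz
Collecting like 3-forms: d(omega) = (-4*x + 3*z) dx ∧ dy ∧ dz.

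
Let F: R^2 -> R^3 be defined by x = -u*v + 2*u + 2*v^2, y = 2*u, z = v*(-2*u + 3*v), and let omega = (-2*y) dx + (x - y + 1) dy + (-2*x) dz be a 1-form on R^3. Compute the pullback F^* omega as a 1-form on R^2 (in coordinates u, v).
F^* omega = (-4*u*v^2 + 10*u*v - 8*u + 8*v^3 + 4*v^2 + 2) du + (-4*u^2*v + 12*u^2 + 20*u*v^2 - 40*u*v - 24*v^3) dv

Using F^*(f dg) = (f ∘ F) d(g ∘ F), substitute each coordinate x_i by F_i(u, v) in f_i, and replace dx_i by d F_i = (∂F_i/∂u) du + (∂F_i/∂v) dv.
  For the x component: f_1(F) = -4*u; d F_1 = (2 - v) du + (-u + 4*v) dv
  For the y component: f_2(F) = -u*v + 2*v^2 + 1; d F_2 = (2) du + (0) dv
  For the z component: f_3(F) = 2*u*v - 4*u - 4*v^2; d F_3 = (-2*v) du + (-2*u + 6*v) dv
Combining and collecting du, dv coefficients:
  coeff of du: -4*u*v^2 + 10*u*v - 8*u + 8*v^3 + 4*v^2 + 2
  coeff of dv: -4*u^2*v + 12*u^2 + 20*u*v^2 - 40*u*v - 24*v^3
F^* omega = (-4*u*v^2 + 10*u*v - 8*u + 8*v^3 + 4*v^2 + 2) du + (-4*u^2*v + 12*u^2 + 20*u*v^2 - 40*u*v - 24*v^3) dv.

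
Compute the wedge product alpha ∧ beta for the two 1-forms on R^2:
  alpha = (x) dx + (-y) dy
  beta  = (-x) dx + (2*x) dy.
alpha ∧ beta = (x*(2*x - y)) dx ∧ dy

Distribute the wedge, using dx_i ∧ dx_j = -dx_j ∧ dx_i and dx_i ∧ dx_i = 0. For each pair (i, j) with i < j, the coefficient of dx_i ∧ dx_j in alpha ∧ beta is (alpha_i * beta_j - alpha_j * beta_i). Collecting: alpha ∧ beta = (x*(2*x - y)) dx ∧ dy.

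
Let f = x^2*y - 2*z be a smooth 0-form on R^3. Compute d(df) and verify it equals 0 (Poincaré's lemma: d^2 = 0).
d(df) = 0

Step 1: df = sum_i (∂f/∂x_i) dx_i = (2*x*y) dx + (x^2) dy + (-2) dz.
Step 2: Apply d again. Using the 1-form formula, the coefficient of dx ∧ dy in d(df) is ∂^2 f/∂x ∂y - ∂^2 f/∂y ∂x = (2*x) - (2*x) = 0 (equality of mixed partials for smooth f).
Similarly for dx ∧ dz and dy ∧ dz — all coefficients vanish. So d(df) = 0.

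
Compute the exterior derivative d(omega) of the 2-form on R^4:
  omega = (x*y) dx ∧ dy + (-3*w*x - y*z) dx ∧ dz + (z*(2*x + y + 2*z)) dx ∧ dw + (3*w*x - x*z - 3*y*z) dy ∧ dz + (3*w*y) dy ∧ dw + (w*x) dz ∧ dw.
d(omega) = (3*w) dx ∧ dy ∧ dz + (w - 5*x - y - 4*z) dx ∧ dz ∧ dw + (-z) dx ∧ dy ∧ dw + (3*x) dy ∧ dz ∧ dw

For a 2-form omega = sum_{i<j} g_{ij} dx_i ∧ dx_j, the exterior derivative is
  d(omega) = sum_{i<j} d(g_{ij}) ∧ dx_i ∧ dx_j = sum_{i<j, k} (∂g_{ij}/∂x_k) dx_k ∧ dx_i ∧ dx_j.
Expand each term, using dx_k ∧ dx_i ∧ dx_j = sgn(permutation) dx_{(a)} ∧ dx_{(b)} ∧ dx_{(c)} with (a < b < c) sorted:
  d(-3*w*x - y*z) includes (∂/∂y)(-3*w*x - y*z) dy = (-z) dy, which multiplied by dx ∧ dz gives (z) dx ∧ dy ∧ dz
  d(-3*w*x - y*z) includes (∂/∂w)(-3*w*x - y*z) dw = (-3*x) dw, which multiplied by dx ∧ dz gives (-3*x) dx ∧ dz ∧ dw
  d(z*(2*x + y + 2*z)) includes (∂/∂y)(z*(2*x + y + 2*z)) dy = (z) dy, which multiplied by dx ∧ dw gives (-z) dx ∧ dy ∧ dw
  d(z*(2*x + y + 2*z)) includes (∂/∂z)(z*(2*x + y + 2*z)) dz = (2*x + y + 4*z) dz, which multiplied by dx ∧ dw gives (-2*x - y - 4*z) dx ∧ dz ∧ dw
  d(3*w*x - x*z - 3*y*z) includes (∂/∂x)(3*w*x - x*z - 3*y*z) dx = (3*w - z) dx, which multiplied by dy ∧ dz gives (3*w - z) dx ∧ dy ∧ dz
  d(3*w*x - x*z - 3*y*z) includes (∂/∂w)(3*w*x - x*z - 3*y*z) dw = (3*x) dw, which multiplied by dy ∧ dz gives (3*x) dy ∧ dz ∧ dw
  d(w*x) includes (∂/∂x)(w*x) dx = (w) dx, which multiplied by dz ∧ dw gives (w) dx ∧ dz ∧ dw
Collecting like 3-forms: d(omega) = (3*w) dx ∧ dy ∧ dz + (w - 5*x - y - 4*z) dx ∧ dz ∧ dw + (-z) dx ∧ dy ∧ dw + (3*x) dy ∧ dz ∧ dw.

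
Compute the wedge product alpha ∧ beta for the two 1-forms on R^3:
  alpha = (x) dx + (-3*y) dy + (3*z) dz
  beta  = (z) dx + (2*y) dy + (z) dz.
alpha ∧ beta = (y*(2*x + 3*z)) dx ∧ dy + (z*(x - 3*z)) dx ∧ dz + (-9*y*z) dy ∧ dz

Distribute the wedge, using dx_i ∧ dx_j = -dx_j ∧ dx_i and dx_i ∧ dx_i = 0. For each pair (i, j) with i < j, the coefficient of dx_i ∧ dx_j in alpha ∧ beta is (alpha_i * beta_j - alpha_j * beta_i). Collecting: alpha ∧ beta = (y*(2*x + 3*z)) dx ∧ dy + (z*(x - 3*z)) dx ∧ dz + (-9*y*z) dy ∧ dz.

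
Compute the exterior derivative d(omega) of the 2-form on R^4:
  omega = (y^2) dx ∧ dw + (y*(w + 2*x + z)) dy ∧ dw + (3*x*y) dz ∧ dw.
d(omega) = (3*x - y) dy ∧ dz ∧ dw + (3*y) dx ∧ dz ∧ dw

For a 2-form omega = sum_{i<j} g_{ij} dx_i ∧ dx_j, the exterior derivative is
  d(omega) = sum_{i<j} d(g_{ij}) ∧ dx_i ∧ dx_j = sum_{i<j, k} (∂g_{ij}/∂x_k) dx_k ∧ dx_i ∧ dx_j.
Expand each term, using dx_k ∧ dx_i ∧ dx_j = sgn(permutation) dx_{(a)} ∧ dx_{(b)} ∧ dx_{(c)} with (a < b < c) sorted:
  d(y^2) includes (∂/∂y)(y^2) dy = (2*y) dy, which multiplied by dx ∧ dw gives (-2*y) dx ∧ dy ∧ dw
  d(y*(w + 2*x + z)) includes (∂/∂x)(y*(w + 2*x + z)) dx = (2*y) dx, which multiplied by dy ∧ dw gives (2*y) dx ∧ dy ∧ dw
  d(y*(w + 2*x + z)) includes (∂/∂z)(y*(w + 2*x + z)) dz = (y) dz, which multiplied by dy ∧ dw gives (-y) dy ∧ dz ∧ dw
  d(3*x*y) includes (∂/∂x)(3*x*y) dx = (3*y) dx, which multiplied by dz ∧ dw gives (3*y) dx ∧ dz ∧ dw
  d(3*x*y) includes (∂/∂y)(3*x*y) dy = (3*x) dy, which multiplied by dz ∧ dw gives (3*x) dy ∧ dz ∧ dw
Collecting like 3-forms: d(omega) = (3*x - y) dy ∧ dz ∧ dw + (3*y) dx ∧ dz ∧ dw.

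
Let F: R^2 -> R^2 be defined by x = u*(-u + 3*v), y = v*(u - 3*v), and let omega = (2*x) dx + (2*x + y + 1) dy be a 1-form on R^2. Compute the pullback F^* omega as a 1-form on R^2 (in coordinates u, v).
F^* omega = (4*u^3 - 20*u^2*v + 25*u*v^2 - 3*v^3 + v) du + (-8*u^3 + 37*u^2*v - 45*u*v^2 + u + 18*v^3 - 6*v) dv

Using F^*(f dg) = (f ∘ F) d(g ∘ F), substitute each coordinate x_i by F_i(u, v) in f_i, and replace dx_i by d F_i = (∂F_i/∂u) du + (∂F_i/∂v) dv.
  For the x component: f_1(F) = 2*u*(-u + 3*v); d F_1 = (-2*u + 3*v) du + (3*u) dv
  For the y component: f_2(F) = -2*u^2 + 7*u*v - 3*v^2 + 1; d F_2 = (v) du + (u - 6*v) dv
Combining and collecting du, dv coefficients:
  coeff of du: 4*u^3 - 20*u^2*v + 25*u*v^2 - 3*v^3 + v
  coeff of dv: -8*u^3 + 37*u^2*v - 45*u*v^2 + u + 18*v^3 - 6*v
F^* omega = (4*u^3 - 20*u^2*v + 25*u*v^2 - 3*v^3 + v) du + (-8*u^3 + 37*u^2*v - 45*u*v^2 + u + 18*v^3 - 6*v) dv.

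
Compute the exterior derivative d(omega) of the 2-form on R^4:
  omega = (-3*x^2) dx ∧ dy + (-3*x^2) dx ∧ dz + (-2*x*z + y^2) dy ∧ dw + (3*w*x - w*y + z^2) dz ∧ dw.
d(omega) = (-2*z) dx ∧ dy ∧ dw + (-w + 2*x) dy ∧ dz ∧ dw + (3*w) dx ∧ dz ∧ dw

For a 2-form omega = sum_{i<j} g_{ij} dx_i ∧ dx_j, the exterior derivative is
  d(omega) = sum_{i<j} d(g_{ij}) ∧ dx_i ∧ dx_j = sum_{i<j, k} (∂g_{ij}/∂x_k) dx_k ∧ dx_i ∧ dx_j.
Expand each term, using dx_k ∧ dx_i ∧ dx_j = sgn(permutation) dx_{(a)} ∧ dx_{(b)} ∧ dx_{(c)} with (a < b < c) sorted:
  d(-2*x*z + y^2) includes (∂/∂x)(-2*x*z + y^2) dx = (-2*z) dx, which multiplied by dy ∧ dw gives (-2*z) dx ∧ dy ∧ dw
  d(-2*x*z + y^2) includes (∂/∂z)(-2*x*z + y^2) dz = (-2*x) dz, which multiplied by dy ∧ dw gives (2*x) dy ∧ dz ∧ dw
  d(3*w*x - w*y + z^2) includes (∂/∂x)(3*w*x - w*y + z^2) dx = (3*w) dx, which multiplied by dz ∧ dw gives (3*w) dx ∧ dz ∧ dw
  d(3*w*x - w*y + z^2) includes (∂/∂y)(3*w*x - w*y + z^2) dy = (-w) dy, which multiplied by dz ∧ dw gives (-w) dy ∧ dz ∧ dw
Collecting like 3-forms: d(omega) = (-2*z) dx ∧ dy ∧ dw + (-w + 2*x) dy ∧ dz ∧ dw + (3*w) dx ∧ dz ∧ dw.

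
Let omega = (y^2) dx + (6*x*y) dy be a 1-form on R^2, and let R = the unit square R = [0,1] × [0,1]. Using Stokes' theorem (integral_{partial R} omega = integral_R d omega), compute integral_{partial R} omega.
integral_(partial R) omega = 2

Stokes: integral_partial_R omega = integral_R d omega with d omega = (∂Q/∂x - ∂P/∂y) dx ∧ dy.
  ∂Q/∂x = 6*y
  ∂P/∂y = 2*y
  integrand = ∂Q/∂x - ∂P/∂y = 4*y.
Integrating over R: integral_0^1 integral_0^1 (4*y) dx dy = 2.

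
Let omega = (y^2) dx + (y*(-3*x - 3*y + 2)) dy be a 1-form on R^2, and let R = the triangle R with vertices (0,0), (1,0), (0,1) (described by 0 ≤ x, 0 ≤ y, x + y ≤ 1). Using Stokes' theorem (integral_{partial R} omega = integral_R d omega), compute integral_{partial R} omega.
integral_(partial R) omega = -5/6

Stokes: integral_partial_R omega = integral_R d omega with d omega = (∂Q/∂x - ∂P/∂y) dx ∧ dy.
  ∂Q/∂x = -3*y
  ∂P/∂y = 2*y
  integrand = ∂Q/∂x - ∂P/∂y = -5*y.
Integrating over R: integral_0^1 integral_0^{1-x} (-5*y) dy dx = -5/6.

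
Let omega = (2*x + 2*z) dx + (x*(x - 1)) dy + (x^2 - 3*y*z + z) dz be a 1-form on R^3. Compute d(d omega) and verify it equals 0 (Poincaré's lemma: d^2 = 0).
d(d omega) = 0

Step 1: d omega = sum_{i<j} (∂f_j/∂x_i - ∂f_i/∂x_j) dx_i ∧ dx_j:
  coeff of dx ∧ dy: 2*x - 1
  coeff of dx ∧ dz: 2*x - 2
  coeff of dy ∧ dz: -3*z
Step 2: Apply d again to each 2-form coefficient. The only possible 3-form in R^3 is dx ∧ dy ∧ dz, with coefficient
  ∂(coeff of dy∧dz)/∂x - ∂(coeff of dx∧dz)/∂y + ∂(coeff of dx∧dy)/∂z
  = ∂/∂x (-3*z) - ∂/∂y (2*x - 2) + ∂/∂z (2*x - 1).
Each of these terms simplifies to sums of mixed partials that cancel in pairs. The result is 0 (by equality of mixed partials for smooth functions — Schwarz / Clairaut).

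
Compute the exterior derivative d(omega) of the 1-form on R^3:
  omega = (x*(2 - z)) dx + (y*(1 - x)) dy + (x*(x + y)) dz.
d(omega) = (-y) dx ∧ dy + (3*x + y) dx ∧ dz + (x) dy ∧ dz

For a 1-form omega = sum_i f_i dx_i, the exterior derivative is
  d(omega) = sum_{i < j} (∂f_j/∂x_i - ∂f_i/∂x_j) dx_i ∧ dx_j.
  coefficient of dx ∧ dy: ∂f_2/∂x - ∂f_1/∂y = ∂(y*(1 - x))/∂x - ∂(x*(2 - z))/∂y = -y
  coefficient of dx ∧ dz: ∂f_3/∂x - ∂f_1/∂z = ∂(x*(x + y))/∂x - ∂(x*(2 - z))/∂z = 3*x + y
  coefficient of dy ∧ dz: ∂f_3/∂y - ∂f_2/∂z = ∂(x*(x + y))/∂y - ∂(y*(1 - x))/∂z = x
Assembling: d(omega) = (-y) dx ∧ dy + (3*x + y) dx ∧ dz + (x) dy ∧ dz.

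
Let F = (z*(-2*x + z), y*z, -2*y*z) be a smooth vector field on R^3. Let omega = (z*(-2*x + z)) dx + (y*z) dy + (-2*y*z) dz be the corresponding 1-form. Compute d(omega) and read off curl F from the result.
d(omega) = (-y - 2*z) dy ∧ dz + (-2*x + 2*z) dz ∧ dx + (0) dx ∧ dy; curl F = (-y - 2*z, -2*x + 2*z, 0)

d omega = sum_{i<j} (∂f_j/∂x_i - ∂f_i/∂x_j) dx_i ∧ dx_j. Under the identification (dy ∧ dz, dz ∧ dx, dx ∧ dy) ↔ (e_x, e_y, e_z), the coefficients are exactly the components of curl F. Compute:
  ∂R/∂y - ∂Q/∂z = (-2*z) - (y) = -y - 2*z
  ∂P/∂z - ∂R/∂x = (-2*x + 2*z) - (0) = -2*x + 2*z
  ∂Q/∂x - ∂P/∂y = (0) - (0) = 0.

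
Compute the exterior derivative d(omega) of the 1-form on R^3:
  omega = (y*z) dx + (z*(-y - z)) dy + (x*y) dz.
d(omega) = (-z) dx ∧ dy + (x + y + 2*z) dy ∧ dz

For a 1-form omega = sum_i f_i dx_i, the exterior derivative is
  d(omega) = sum_{i < j} (∂f_j/∂x_i - ∂f_i/∂x_j) dx_i ∧ dx_j.
  coefficient of dx ∧ dy: ∂f_2/∂x - ∂f_1/∂y = ∂(z*(-y - z))/∂x - ∂(y*z)/∂y = -z
  coefficient of dy ∧ dz: ∂f_3/∂y - ∂f_2/∂z = ∂(x*y)/∂y - ∂(z*(-y - z))/∂z = x + y + 2*z
Assembling: d(omega) = (-z) dx ∧ dy + (x + y + 2*z) dy ∧ dz.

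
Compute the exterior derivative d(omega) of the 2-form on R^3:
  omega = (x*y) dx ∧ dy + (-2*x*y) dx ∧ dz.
d(omega) = (2*x) dx ∧ dy ∧ dz

For a 2-form omega = sum_{i<j} g_{ij} dx_i ∧ dx_j, the exterior derivative is
  d(omega) = sum_{i<j} d(g_{ij}) ∧ dx_i ∧ dx_j = sum_{i<j, k} (∂g_{ij}/∂x_k) dx_k ∧ dx_i ∧ dx_j.
Expand each term, using dx_k ∧ dx_i ∧ dx_j = sgn(permutation) dx_{(a)} ∧ dx_{(b)} ∧ dx_{(c)} with (a < b < c) sorted:
  d(-2*x*y) includes (∂/∂y)(-2*x*y) dy = (-2*x) dy, which multiplied by dx ∧ dz gives (2*x) dx ∧ dy ∧ dz
Collecting like 3-forms: d(omega) = (2*x) dx ∧ dy ∧ dz.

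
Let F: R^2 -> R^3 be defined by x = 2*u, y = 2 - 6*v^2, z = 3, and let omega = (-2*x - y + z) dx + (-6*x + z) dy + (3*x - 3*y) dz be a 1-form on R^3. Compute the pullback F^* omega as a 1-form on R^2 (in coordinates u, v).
F^* omega = (-8*u + 12*v^2 + 2) du + (36*v*(4*u - 1)) dv

Using F^*(f dg) = (f ∘ F) d(g ∘ F), substitute each coordinate x_i by F_i(u, v) in f_i, and replace dx_i by d F_i = (∂F_i/∂u) du + (∂F_i/∂v) dv.
  For the x component: f_1(F) = -4*u + 6*v^2 + 1; d F_1 = (2) du + (0) dv
  For the y component: f_2(F) = 3 - 12*u; d F_2 = (0) du + (-12*v) dv
  For the z component: f_3(F) = 6*u + 18*v^2 - 6; d F_3 = (0) du + (0) dv
Combining and collecting du, dv coefficients:
  coeff of du: -8*u + 12*v^2 + 2
  coeff of dv: 36*v*(4*u - 1)
F^* omega = (-8*u + 12*v^2 + 2) du + (36*v*(4*u - 1)) dv.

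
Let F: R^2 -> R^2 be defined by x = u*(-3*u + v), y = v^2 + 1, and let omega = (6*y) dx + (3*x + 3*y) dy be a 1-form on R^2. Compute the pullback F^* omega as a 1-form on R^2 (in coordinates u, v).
F^* omega = (-36*u*v^2 - 36*u + 6*v^3 + 6*v) du + (-18*u^2*v + 12*u*v^2 + 6*u + 6*v^3 + 6*v) dv

Using F^*(f dg) = (f ∘ F) d(g ∘ F), substitute each coordinate x_i by F_i(u, v) in f_i, and replace dx_i by d F_i = (∂F_i/∂u) du + (∂F_i/∂v) dv.
  For the x component: f_1(F) = 6*v^2 + 6; d F_1 = (-6*u + v) du + (u) dv
  For the y component: f_2(F) = -9*u^2 + 3*u*v + 3*v^2 + 3; d F_2 = (0) du + (2*v) dv
Combining and collecting du, dv coefficients:
  coeff of du: -36*u*v^2 - 36*u + 6*v^3 + 6*v
  coeff of dv: -18*u^2*v + 12*u*v^2 + 6*u + 6*v^3 + 6*v
F^* omega = (-36*u*v^2 - 36*u + 6*v^3 + 6*v) du + (-18*u^2*v + 12*u*v^2 + 6*u + 6*v^3 + 6*v) dv.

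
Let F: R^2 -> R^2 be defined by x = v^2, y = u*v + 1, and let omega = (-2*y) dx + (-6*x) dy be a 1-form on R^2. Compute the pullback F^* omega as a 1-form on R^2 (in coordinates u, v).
F^* omega = (-6*v^3) du + (2*v*(-5*u*v - 2)) dv

Using F^*(f dg) = (f ∘ F) d(g ∘ F), substitute each coordinate x_i by F_i(u, v) in f_i, and replace dx_i by d F_i = (∂F_i/∂u) du + (∂F_i/∂v) dv.
  For the x component: f_1(F) = -2*u*v - 2; d F_1 = (0) du + (2*v) dv
  For the y component: f_2(F) = -6*v^2; d F_2 = (v) du + (u) dv
Combining and collecting du, dv coefficients:
  coeff of du: -6*v^3
  coeff of dv: 2*v*(-5*u*v - 2)
F^* omega = (-6*v^3) du + (2*v*(-5*u*v - 2)) dv.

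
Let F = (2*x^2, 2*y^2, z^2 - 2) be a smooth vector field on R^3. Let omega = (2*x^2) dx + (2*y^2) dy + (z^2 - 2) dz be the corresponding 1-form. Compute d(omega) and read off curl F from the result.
d(omega) = (0) dy ∧ dz + (0) dz ∧ dx + (0) dx ∧ dy; curl F = (0, 0, 0)

d omega = sum_{i<j} (∂f_j/∂x_i - ∂f_i/∂x_j) dx_i ∧ dx_j. Under the identification (dy ∧ dz, dz ∧ dx, dx ∧ dy) ↔ (e_x, e_y, e_z), the coefficients are exactly the components of curl F. Compute:
  ∂R/∂y - ∂Q/∂z = (0) - (0) = 0
  ∂P/∂z - ∂R/∂x = (0) - (0) = 0
  ∂Q/∂x - ∂P/∂y = (0) - (0) = 0.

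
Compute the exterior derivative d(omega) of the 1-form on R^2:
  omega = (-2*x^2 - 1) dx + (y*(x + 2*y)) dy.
d(omega) = (y) dx ∧ dy

For a 1-form omega = sum_i f_i dx_i, the exterior derivative is
  d(omega) = sum_{i < j} (∂f_j/∂x_i - ∂f_i/∂x_j) dx_i ∧ dx_j.
  coefficient of dx ∧ dy: ∂f_2/∂x - ∂f_1/∂y = ∂(y*(x + 2*y))/∂x - ∂(-2*x^2 - 1)/∂y = y
Assembling: d(omega) = (y) dx ∧ dy.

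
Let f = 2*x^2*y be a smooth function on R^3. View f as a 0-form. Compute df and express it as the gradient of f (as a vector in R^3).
df = (4*x*y) dx + (2*x^2) dy + (0) dz; grad f = (4*x*y, 2*x^2, 0)

For a 0-form f, d f = (∂f/∂x) dx + (∂f/∂y) dy + (∂f/∂z) dz. The components of the vector representation are exactly the entries of grad f in Cartesian coordinates:
  ∂f/∂x = 4*x*y
  ∂f/∂y = 2*x^2
  ∂f/∂z = 0.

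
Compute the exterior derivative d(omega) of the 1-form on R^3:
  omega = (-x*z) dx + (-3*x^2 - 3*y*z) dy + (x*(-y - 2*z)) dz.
d(omega) = (-6*x) dx ∧ dy + (x - y - 2*z) dx ∧ dz + (-x + 3*y) dy ∧ dz

For a 1-form omega = sum_i f_i dx_i, the exterior derivative is
  d(omega) = sum_{i < j} (∂f_j/∂x_i - ∂f_i/∂x_j) dx_i ∧ dx_j.
  coefficient of dx ∧ dy: ∂f_2/∂x - ∂f_1/∂y = ∂(-3*x^2 - 3*y*z)/∂x - ∂(-x*z)/∂y = -6*x
  coefficient of dx ∧ dz: ∂f_3/∂x - ∂f_1/∂z = ∂(x*(-y - 2*z))/∂x - ∂(-x*z)/∂z = x - y - 2*z
  coefficient of dy ∧ dz: ∂f_3/∂y - ∂f_2/∂z = ∂(x*(-y - 2*z))/∂y - ∂(-3*x^2 - 3*y*z)/∂z = -x + 3*y
Assembling: d(omega) = (-6*x) dx ∧ dy + (x - y - 2*z) dx ∧ dz + (-x + 3*y) dy ∧ dz.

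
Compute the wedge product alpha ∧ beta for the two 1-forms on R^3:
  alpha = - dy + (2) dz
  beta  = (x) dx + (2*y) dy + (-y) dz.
alpha ∧ beta = (x) dx ∧ dy + (-3*y) dy ∧ dz + (-2*x) dx ∧ dz

Distribute the wedge, using dx_i ∧ dx_j = -dx_j ∧ dx_i and dx_i ∧ dx_i = 0. For each pair (i, j) with i < j, the coefficient of dx_i ∧ dx_j in alpha ∧ beta is (alpha_i * beta_j - alpha_j * beta_i). Collecting: alpha ∧ beta = (x) dx ∧ dy + (-3*y) dy ∧ dz + (-2*x) dx ∧ dz.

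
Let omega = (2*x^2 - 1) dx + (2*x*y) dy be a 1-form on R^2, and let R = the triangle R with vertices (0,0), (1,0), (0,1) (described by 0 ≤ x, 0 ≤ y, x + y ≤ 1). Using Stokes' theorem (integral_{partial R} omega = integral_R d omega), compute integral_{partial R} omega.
integral_(partial R) omega = 1/3

Stokes: integral_partial_R omega = integral_R d omega with d omega = (∂Q/∂x - ∂P/∂y) dx ∧ dy.
  ∂Q/∂x = 2*y
  ∂P/∂y = 0
  integrand = ∂Q/∂x - ∂P/∂y = 2*y.
Integrating over R: integral_0^1 integral_0^{1-x} (2*y) dy dx = 1/3.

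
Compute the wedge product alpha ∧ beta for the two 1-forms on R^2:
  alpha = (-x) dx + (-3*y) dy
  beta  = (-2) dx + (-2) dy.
alpha ∧ beta = (2*x - 6*y) dx ∧ dy

Distribute the wedge, using dx_i ∧ dx_j = -dx_j ∧ dx_i and dx_i ∧ dx_i = 0. For each pair (i, j) with i < j, the coefficient of dx_i ∧ dx_j in alpha ∧ beta is (alpha_i * beta_j - alpha_j * beta_i). Collecting: alpha ∧ beta = (2*x - 6*y) dx ∧ dy.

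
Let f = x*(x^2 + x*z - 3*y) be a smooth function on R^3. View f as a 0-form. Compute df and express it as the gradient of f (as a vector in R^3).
df = (3*x^2 + 2*x*z - 3*y) dx + (-3*x) dy + (x^2) dz; grad f = (3*x^2 + 2*x*z - 3*y, -3*x, x^2)

For a 0-form f, d f = (∂f/∂x) dx + (∂f/∂y) dy + (∂f/∂z) dz. The components of the vector representation are exactly the entries of grad f in Cartesian coordinates:
  ∂f/∂x = 3*x^2 + 2*x*z - 3*y
  ∂f/∂y = -3*x
  ∂f/∂z = x^2.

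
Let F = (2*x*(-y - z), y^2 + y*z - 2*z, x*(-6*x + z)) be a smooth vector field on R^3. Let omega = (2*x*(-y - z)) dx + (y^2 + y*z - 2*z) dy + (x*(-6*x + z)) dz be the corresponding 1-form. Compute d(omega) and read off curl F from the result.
d(omega) = (2 - y) dy ∧ dz + (10*x - z) dz ∧ dx + (2*x) dx ∧ dy; curl F = (2 - y, 10*x - z, 2*x)

d omega = sum_{i<j} (∂f_j/∂x_i - ∂f_i/∂x_j) dx_i ∧ dx_j. Under the identification (dy ∧ dz, dz ∧ dx, dx ∧ dy) ↔ (e_x, e_y, e_z), the coefficients are exactly the components of curl F. Compute:
  ∂R/∂y - ∂Q/∂z = (0) - (y - 2) = 2 - y
  ∂P/∂z - ∂R/∂x = (-2*x) - (-12*x + z) = 10*x - z
  ∂Q/∂x - ∂P/∂y = (0) - (-2*x) = 2*x.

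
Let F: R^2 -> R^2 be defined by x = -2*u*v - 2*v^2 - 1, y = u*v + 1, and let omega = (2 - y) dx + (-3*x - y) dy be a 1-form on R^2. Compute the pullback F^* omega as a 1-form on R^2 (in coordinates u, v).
F^* omega = (v^2*(7*u + 6*v)) du + (v*(7*u^2 + 10*u*v - 4)) dv

Using F^*(f dg) = (f ∘ F) d(g ∘ F), substitute each coordinate x_i by F_i(u, v) in f_i, and replace dx_i by d F_i = (∂F_i/∂u) du + (∂F_i/∂v) dv.
  For the x component: f_1(F) = -u*v + 1; d F_1 = (-2*v) du + (-2*u - 4*v) dv
  For the y component: f_2(F) = 5*u*v + 6*v^2 + 2; d F_2 = (v) du + (u) dv
Combining and collecting du, dv coefficients:
  coeff of du: v^2*(7*u + 6*v)
  coeff of dv: v*(7*u^2 + 10*u*v - 4)
F^* omega = (v^2*(7*u + 6*v)) du + (v*(7*u^2 + 10*u*v - 4)) dv.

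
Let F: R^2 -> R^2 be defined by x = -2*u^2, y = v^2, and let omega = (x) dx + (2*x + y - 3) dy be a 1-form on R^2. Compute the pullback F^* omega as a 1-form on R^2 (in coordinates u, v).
F^* omega = (8*u^3) du + (2*v*(-4*u^2 + v^2 - 3)) dv

Using F^*(f dg) = (f ∘ F) d(g ∘ F), substitute each coordinate x_i by F_i(u, v) in f_i, and replace dx_i by d F_i = (∂F_i/∂u) du + (∂F_i/∂v) dv.
  For the x component: f_1(F) = -2*u^2; d F_1 = (-4*u) du + (0) dv
  For the y component: f_2(F) = -4*u^2 + v^2 - 3; d F_2 = (0) du + (2*v) dv
Combining and collecting du, dv coefficients:
  coeff of du: 8*u^3
  coeff of dv: 2*v*(-4*u^2 + v^2 - 3)
F^* omega = (8*u^3) du + (2*v*(-4*u^2 + v^2 - 3)) dv.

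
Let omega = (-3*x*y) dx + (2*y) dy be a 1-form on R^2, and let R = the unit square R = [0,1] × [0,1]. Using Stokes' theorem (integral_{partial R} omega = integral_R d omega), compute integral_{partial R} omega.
integral_(partial R) omega = 3/2

Stokes: integral_partial_R omega = integral_R d omega with d omega = (∂Q/∂x - ∂P/∂y) dx ∧ dy.
  ∂Q/∂x = 0
  ∂P/∂y = -3*x
  integrand = ∂Q/∂x - ∂P/∂y = 3*x.
Integrating over R: integral_0^1 integral_0^1 (3*x) dx dy = 3/2.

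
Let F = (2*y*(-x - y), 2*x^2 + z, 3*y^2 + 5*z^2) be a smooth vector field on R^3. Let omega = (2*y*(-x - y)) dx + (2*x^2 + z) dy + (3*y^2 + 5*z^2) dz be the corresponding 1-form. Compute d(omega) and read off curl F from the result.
d(omega) = (6*y - 1) dy ∧ dz + (0) dz ∧ dx + (6*x + 4*y) dx ∧ dy; curl F = (6*y - 1, 0, 6*x + 4*y)

d omega = sum_{i<j} (∂f_j/∂x_i - ∂f_i/∂x_j) dx_i ∧ dx_j. Under the identification (dy ∧ dz, dz ∧ dx, dx ∧ dy) ↔ (e_x, e_y, e_z), the coefficients are exactly the components of curl F. Compute:
  ∂R/∂y - ∂Q/∂z = (6*y) - (1) = 6*y - 1
  ∂P/∂z - ∂R/∂x = (0) - (0) = 0
  ∂Q/∂x - ∂P/∂y = (4*x) - (-2*x - 4*y) = 6*x + 4*y.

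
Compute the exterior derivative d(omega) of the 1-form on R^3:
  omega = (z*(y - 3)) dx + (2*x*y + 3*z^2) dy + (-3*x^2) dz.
d(omega) = (2*y - z) dx ∧ dy + (-6*x - y + 3) dx ∧ dz + (-6*z) dy ∧ dz

For a 1-form omega = sum_i f_i dx_i, the exterior derivative is
  d(omega) = sum_{i < j} (∂f_j/∂x_i - ∂f_i/∂x_j) dx_i ∧ dx_j.
  coefficient of dx ∧ dy: ∂f_2/∂x - ∂f_1/∂y = ∂(2*x*y + 3*z^2)/∂x - ∂(z*(y - 3))/∂y = 2*y - z
  coefficient of dx ∧ dz: ∂f_3/∂x - ∂f_1/∂z = ∂(-3*x^2)/∂x - ∂(z*(y - 3))/∂z = -6*x - y + 3
  coefficient of dy ∧ dz: ∂f_3/∂y - ∂f_2/∂z = ∂(-3*x^2)/∂y - ∂(2*x*y + 3*z^2)/∂z = -6*z
Assembling: d(omega) = (2*y - z) dx ∧ dy + (-6*x - y + 3) dx ∧ dz + (-6*z) dy ∧ dz.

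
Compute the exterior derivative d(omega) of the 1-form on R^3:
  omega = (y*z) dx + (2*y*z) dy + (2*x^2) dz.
d(omega) = (-z) dx ∧ dy + (4*x - y) dx ∧ dz + (-2*y) dy ∧ dz

For a 1-form omega = sum_i f_i dx_i, the exterior derivative is
  d(omega) = sum_{i < j} (∂f_j/∂x_i - ∂f_i/∂x_j) dx_i ∧ dx_j.
  coefficient of dx ∧ dy: ∂f_2/∂x - ∂f_1/∂y = ∂(2*y*z)/∂x - ∂(y*z)/∂y = -z
  coefficient of dx ∧ dz: ∂f_3/∂x - ∂f_1/∂z = ∂(2*x^2)/∂x - ∂(y*z)/∂z = 4*x - y
  coefficient of dy ∧ dz: ∂f_3/∂y - ∂f_2/∂z = ∂(2*x^2)/∂y - ∂(2*y*z)/∂z = -2*y
Assembling: d(omega) = (-z) dx ∧ dy + (4*x - y) dx ∧ dz + (-2*y) dy ∧ dz.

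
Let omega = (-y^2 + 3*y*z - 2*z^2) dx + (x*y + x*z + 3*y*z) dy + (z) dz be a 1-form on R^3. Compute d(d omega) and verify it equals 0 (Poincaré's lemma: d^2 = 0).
d(d omega) = 0

Step 1: d omega = sum_{i<j} (∂f_j/∂x_i - ∂f_i/∂x_j) dx_i ∧ dx_j:
  coeff of dx ∧ dy: 3*y - 2*z
  coeff of dx ∧ dz: -3*y + 4*z
  coeff of dy ∧ dz: -x - 3*y
Step 2: Apply d again to each 2-form coefficient. The only possible 3-form in R^3 is dx ∧ dy ∧ dz, with coefficient
  ∂(coeff of dy∧dz)/∂x - ∂(coeff of dx∧dz)/∂y + ∂(coeff of dx∧dy)/∂z
  = ∂/∂x (-x - 3*y) - ∂/∂y (-3*y + 4*z) + ∂/∂z (3*y - 2*z).
Each of these terms simplifies to sums of mixed partials that cancel in pairs. The result is 0 (by equality of mixed partials for smooth functions — Schwarz / Clairaut).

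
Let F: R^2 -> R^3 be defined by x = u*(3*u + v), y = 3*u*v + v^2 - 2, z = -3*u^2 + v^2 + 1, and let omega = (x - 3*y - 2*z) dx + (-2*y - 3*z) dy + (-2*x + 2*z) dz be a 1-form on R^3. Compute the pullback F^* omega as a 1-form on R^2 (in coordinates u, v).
F^* omega = (126*u^3 - 68*u*v^2 + 12*u - 20*v^3 + 7*v) du + (36*u^3 - 32*u^2*v - 36*u*v^2 + 7*u - 6*v^3 + 6*v) dv

Using F^*(f dg) = (f ∘ F) d(g ∘ F), substitute each coordinate x_i by F_i(u, v) in f_i, and replace dx_i by d F_i = (∂F_i/∂u) du + (∂F_i/∂v) dv.
  For the x component: f_1(F) = 9*u^2 - 8*u*v - 5*v^2 + 4; d F_1 = (6*u + v) du + (u) dv
  For the y component: f_2(F) = 9*u^2 - 6*u*v - 5*v^2 + 1; d F_2 = (3*v) du + (3*u + 2*v) dv
  For the z component: f_3(F) = -12*u^2 - 2*u*v + 2*v^2 + 2; d F_3 = (-6*u) du + (2*v) dv
Combining and collecting du, dv coefficients:
  coeff of du: 126*u^3 - 68*u*v^2 + 12*u - 20*v^3 + 7*v
  coeff of dv: 36*u^3 - 32*u^2*v - 36*u*v^2 + 7*u - 6*v^3 + 6*v
F^* omega = (126*u^3 - 68*u*v^2 + 12*u - 20*v^3 + 7*v) du + (36*u^3 - 32*u^2*v - 36*u*v^2 + 7*u - 6*v^3 + 6*v) dv.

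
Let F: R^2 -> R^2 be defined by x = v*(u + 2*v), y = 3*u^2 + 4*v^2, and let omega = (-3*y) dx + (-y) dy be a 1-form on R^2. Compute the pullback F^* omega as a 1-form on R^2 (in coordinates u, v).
F^* omega = (-18*u^3 - 9*u^2*v - 24*u*v^2 - 12*v^3) du + (-9*u^3 - 60*u^2*v - 12*u*v^2 - 80*v^3) dv

Using F^*(f dg) = (f ∘ F) d(g ∘ F), substitute each coordinate x_i by F_i(u, v) in f_i, and replace dx_i by d F_i = (∂F_i/∂u) du + (∂F_i/∂v) dv.
  For the x component: f_1(F) = -9*u^2 - 12*v^2; d F_1 = (v) du + (u + 4*v) dv
  For the y component: f_2(F) = -3*u^2 - 4*v^2; d F_2 = (6*u) du + (8*v) dv
Combining and collecting du, dv coefficients:
  coeff of du: -18*u^3 - 9*u^2*v - 24*u*v^2 - 12*v^3
  coeff of dv: -9*u^3 - 60*u^2*v - 12*u*v^2 - 80*v^3
F^* omega = (-18*u^3 - 9*u^2*v - 24*u*v^2 - 12*v^3) du + (-9*u^3 - 60*u^2*v - 12*u*v^2 - 80*v^3) dv.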